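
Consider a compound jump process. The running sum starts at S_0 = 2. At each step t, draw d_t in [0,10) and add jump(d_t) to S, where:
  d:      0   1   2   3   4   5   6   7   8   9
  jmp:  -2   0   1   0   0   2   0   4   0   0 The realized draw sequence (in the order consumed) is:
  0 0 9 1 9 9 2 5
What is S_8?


t=0: S=2, d=0, jump=-2, S_1=0
t=1: S=0, d=0, jump=-2, S_2=-2
t=2: S=-2, d=9, jump=0, S_3=-2
t=3: S=-2, d=1, jump=0, S_4=-2
t=4: S=-2, d=9, jump=0, S_5=-2
t=5: S=-2, d=9, jump=0, S_6=-2
t=6: S=-2, d=2, jump=1, S_7=-1
t=7: S=-1, d=5, jump=2, S_8=1

1


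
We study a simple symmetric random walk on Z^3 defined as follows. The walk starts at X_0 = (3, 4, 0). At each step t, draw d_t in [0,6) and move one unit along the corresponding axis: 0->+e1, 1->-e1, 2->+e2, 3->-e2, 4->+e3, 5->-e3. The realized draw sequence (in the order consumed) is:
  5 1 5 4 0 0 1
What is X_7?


t=0: X=(3, 4, 0), d=5 → -e3, X_1=(3, 4, -1)
t=1: X=(3, 4, -1), d=1 → -e1, X_2=(2, 4, -1)
t=2: X=(2, 4, -1), d=5 → -e3, X_3=(2, 4, -2)
t=3: X=(2, 4, -2), d=4 → +e3, X_4=(2, 4, -1)
t=4: X=(2, 4, -1), d=0 → +e1, X_5=(3, 4, -1)
t=5: X=(3, 4, -1), d=0 → +e1, X_6=(4, 4, -1)
t=6: X=(4, 4, -1), d=1 → -e1, X_7=(3, 4, -1)

(3, 4, -1)


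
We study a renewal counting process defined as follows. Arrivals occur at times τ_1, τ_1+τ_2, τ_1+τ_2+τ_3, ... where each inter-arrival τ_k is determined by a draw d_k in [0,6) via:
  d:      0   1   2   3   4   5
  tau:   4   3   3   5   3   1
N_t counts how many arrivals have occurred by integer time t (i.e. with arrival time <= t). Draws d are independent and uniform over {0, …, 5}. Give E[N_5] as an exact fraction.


10087/7776

Inter-arrival values over d=0..5: [4, 3, 3, 5, 3, 1]
Each d has probability 1/6, so the pmf of τ is: f(1) = 1/6, f(3) = 1/2, f(4) = 1/6, f(5) = 1/6
Renewal equation for m(n) = E[N_n]: condition on τ_1 = k (if k <= n, one arrival plus a fresh copy on the remaining n−k steps): m(n) = F(n) + Σ_{k<=n} f(k)·m(n−k), where F(n) = P(τ <= n) and m(0) = 0
m(1) = F(1) = 1/6
m(2) = F(2) + f(1)·m(1) = 1/6 + 1/6·1/6 = 7/36
m(3) = F(3) + f(1)·m(2) = 2/3 + 1/6·7/36 = 151/216
m(4) = F(4) + f(1)·m(3) + f(3)·m(1) = 5/6 + 1/6·151/216 + 1/2·1/6 = 1339/1296
m(5) = F(5) + f(1)·m(4) + f(3)·m(2) + f(4)·m(1) = 1 + 1/6·1339/1296 + 1/2·7/36 + 1/6·1/6 = 10087/7776
E[N_5] = m(5) = 10087/7776


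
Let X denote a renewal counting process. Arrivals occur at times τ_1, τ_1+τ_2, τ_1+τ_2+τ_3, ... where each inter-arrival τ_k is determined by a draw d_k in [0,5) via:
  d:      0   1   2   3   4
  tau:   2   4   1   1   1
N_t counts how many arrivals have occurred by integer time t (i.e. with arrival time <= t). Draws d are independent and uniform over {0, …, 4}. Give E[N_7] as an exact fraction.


Inter-arrival values over d=0..4: [2, 4, 1, 1, 1]
Each d has probability 1/5, so the pmf of τ is: f(1) = 3/5, f(2) = 1/5, f(4) = 1/5
Renewal equation for m(n) = E[N_n]: condition on τ_1 = k (if k <= n, one arrival plus a fresh copy on the remaining n−k steps): m(n) = F(n) + Σ_{k<=n} f(k)·m(n−k), where F(n) = P(τ <= n) and m(0) = 0
m(1) = F(1) = 3/5
m(2) = F(2) + f(1)·m(1) = 4/5 + 3/5·3/5 = 29/25
m(3) = F(3) + f(1)·m(2) + f(2)·m(1) = 4/5 + 3/5·29/25 + 1/5·3/5 = 202/125
m(4) = F(4) + f(1)·m(3) + f(2)·m(2) = 1 + 3/5·202/125 + 1/5·29/25 = 1376/625
m(5) = F(5) + f(1)·m(4) + f(2)·m(3) + f(4)·m(1) = 1 + 3/5·1376/625 + 1/5·202/125 + 1/5·3/5 = 8638/3125
m(6) = F(6) + f(1)·m(5) + f(2)·m(4) + f(4)·m(2) = 1 + 3/5·8638/3125 + 1/5·1376/625 + 1/5·29/25 = 52044/15625
m(7) = F(7) + f(1)·m(6) + f(2)·m(5) + f(4)·m(3) = 1 + 3/5·52044/15625 + 1/5·8638/3125 + 1/5·202/125 = 302697/78125
E[N_7] = m(7) = 302697/78125

302697/78125


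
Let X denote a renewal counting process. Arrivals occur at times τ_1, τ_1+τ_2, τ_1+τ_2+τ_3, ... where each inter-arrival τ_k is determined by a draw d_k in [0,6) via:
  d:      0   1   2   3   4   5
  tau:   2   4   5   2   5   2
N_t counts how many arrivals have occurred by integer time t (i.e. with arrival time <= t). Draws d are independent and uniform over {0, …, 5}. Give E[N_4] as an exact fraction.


11/12

Inter-arrival values over d=0..5: [2, 4, 5, 2, 5, 2]
Each d has probability 1/6, so the pmf of τ is: f(2) = 1/2, f(4) = 1/6, f(5) = 1/3
Renewal equation for m(n) = E[N_n]: condition on τ_1 = k (if k <= n, one arrival plus a fresh copy on the remaining n−k steps): m(n) = F(n) + Σ_{k<=n} f(k)·m(n−k), where F(n) = P(τ <= n) and m(0) = 0
m(1) = F(1) = 0
m(2) = F(2) = 1/2
m(3) = F(3) = 1/2
m(4) = F(4) + f(2)·m(2) = 2/3 + 1/2·1/2 = 11/12
E[N_4] = m(4) = 11/12


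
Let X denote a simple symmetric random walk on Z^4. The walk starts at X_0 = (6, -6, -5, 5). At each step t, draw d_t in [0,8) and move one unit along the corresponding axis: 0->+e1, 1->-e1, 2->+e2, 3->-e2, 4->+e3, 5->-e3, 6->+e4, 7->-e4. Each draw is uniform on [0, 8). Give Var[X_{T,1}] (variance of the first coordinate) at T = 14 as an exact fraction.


Outcome values over d=0..7: [1, -1, 0, 0, 0, 0, 0, 0]
Σy = 0, Σy² = 2, M = 8
μ = 0/8 = 0,  σ² = 2/8 − (0)² = 1/4
Independent increments: Var[X_14] = 14·σ² = 14·(1/4) = 7/2

7/2


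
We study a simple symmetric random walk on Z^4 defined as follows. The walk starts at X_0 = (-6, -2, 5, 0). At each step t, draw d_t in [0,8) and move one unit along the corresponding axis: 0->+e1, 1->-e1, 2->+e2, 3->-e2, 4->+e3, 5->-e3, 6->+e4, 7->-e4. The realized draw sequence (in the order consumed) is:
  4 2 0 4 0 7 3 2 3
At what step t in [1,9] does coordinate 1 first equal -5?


3

t=0: X=(-6, -2, 5, 0), d=4 → +e3, X_1=(-6, -2, 6, 0)
t=1: X=(-6, -2, 6, 0), d=2 → +e2, X_2=(-6, -1, 6, 0)
t=2: X=(-6, -1, 6, 0), d=0 → +e1, X_3=(-5, -1, 6, 0)
t=3: X=(-5, -1, 6, 0), d=4 → +e3, X_4=(-5, -1, 7, 0)
t=4: X=(-5, -1, 7, 0), d=0 → +e1, X_5=(-4, -1, 7, 0)
t=5: X=(-4, -1, 7, 0), d=7 → -e4, X_6=(-4, -1, 7, -1)
t=6: X=(-4, -1, 7, -1), d=3 → -e2, X_7=(-4, -2, 7, -1)
t=7: X=(-4, -2, 7, -1), d=2 → +e2, X_8=(-4, -1, 7, -1)
t=8: X=(-4, -1, 7, -1), d=3 → -e2, X_9=(-4, -2, 7, -1)


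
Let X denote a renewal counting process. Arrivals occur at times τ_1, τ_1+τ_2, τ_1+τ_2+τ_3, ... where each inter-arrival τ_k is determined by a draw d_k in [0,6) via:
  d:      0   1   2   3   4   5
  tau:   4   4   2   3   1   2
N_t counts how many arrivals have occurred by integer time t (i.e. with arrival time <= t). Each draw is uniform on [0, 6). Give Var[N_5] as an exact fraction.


28030031/60466176

Inter-arrival values over d=0..5: [4, 4, 2, 3, 1, 2]
Each d has probability 1/6, so the pmf of τ is: f(1) = 1/6, f(2) = 1/3, f(3) = 1/6, f(4) = 1/3
Let p_n(j) = P(N_n = j), with p_0 = [1]. Condition on τ_1: p_n(0) = P(τ > n), and for j >= 1, p_n(j) = Σ_{k<=n} f(k)·p_{n−k}(j−1)
p_1 = [5/6, 1/6]  (j = 0..1)
p_2 = [1/2, 17/36, 1/36]  (j = 0..2)
p_3 = [1/3, 19/36, 29/216, 1/216]  (j = 0..3)
p_4 = [0, 25/36, 59/216, 41/1296, 1/1296]  (j = 0..4)
p_5 = [0, 17/36, 23/54, 41/432, 53/7776, 1/7776]  (j = 0..5)
E[N_5] = Σ j·p_5(j) = 12727/7776;  E[N_5²] = Σ j²·p_5(j) = 905/288
Var[N_5] = 905/288 − (12727/7776)² = 28030031/60466176


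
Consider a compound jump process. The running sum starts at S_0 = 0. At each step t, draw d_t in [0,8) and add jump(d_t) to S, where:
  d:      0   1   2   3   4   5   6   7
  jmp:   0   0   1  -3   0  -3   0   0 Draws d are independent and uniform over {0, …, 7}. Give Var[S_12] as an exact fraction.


Outcome values over d=0..7: [0, 0, 1, -3, 0, -3, 0, 0]
Σy = -5, Σy² = 19, M = 8
μ = -5/8 = -5/8,  σ² = 19/8 − (-5/8)² = 127/64
Independent increments: Var[S_12] = 12·σ² = 12·(127/64) = 381/16

381/16


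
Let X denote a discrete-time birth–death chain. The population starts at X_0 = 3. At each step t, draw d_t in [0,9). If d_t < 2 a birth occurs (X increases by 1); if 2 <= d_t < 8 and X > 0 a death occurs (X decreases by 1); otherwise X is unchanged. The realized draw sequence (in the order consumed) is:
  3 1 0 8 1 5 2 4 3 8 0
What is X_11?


2

t=0: X=3, d=3 → death, X_1=2
t=1: X=2, d=1 → birth, X_2=3
t=2: X=3, d=0 → birth, X_3=4
t=3: X=4, d=8 → hold, X_4=4
t=4: X=4, d=1 → birth, X_5=5
t=5: X=5, d=5 → death, X_6=4
t=6: X=4, d=2 → death, X_7=3
t=7: X=3, d=4 → death, X_8=2
t=8: X=2, d=3 → death, X_9=1
t=9: X=1, d=8 → hold, X_10=1
t=10: X=1, d=0 → birth, X_11=2


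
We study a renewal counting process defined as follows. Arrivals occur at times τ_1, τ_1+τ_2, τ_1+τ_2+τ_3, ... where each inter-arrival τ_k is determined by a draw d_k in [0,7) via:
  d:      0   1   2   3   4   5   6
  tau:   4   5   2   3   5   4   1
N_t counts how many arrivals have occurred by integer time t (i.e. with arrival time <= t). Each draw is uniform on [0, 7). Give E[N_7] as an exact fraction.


Inter-arrival values over d=0..6: [4, 5, 2, 3, 5, 4, 1]
Each d has probability 1/7, so the pmf of τ is: f(1) = 1/7, f(2) = 1/7, f(3) = 1/7, f(4) = 2/7, f(5) = 2/7
Renewal equation for m(n) = E[N_n]: condition on τ_1 = k (if k <= n, one arrival plus a fresh copy on the remaining n−k steps): m(n) = F(n) + Σ_{k<=n} f(k)·m(n−k), where F(n) = P(τ <= n) and m(0) = 0
m(1) = F(1) = 1/7
m(2) = F(2) + f(1)·m(1) = 2/7 + 1/7·1/7 = 15/49
m(3) = F(3) + f(1)·m(2) + f(2)·m(1) = 3/7 + 1/7·15/49 + 1/7·1/7 = 169/343
m(4) = F(4) + f(1)·m(3) + f(2)·m(2) + f(3)·m(1) = 5/7 + 1/7·169/343 + 1/7·15/49 + 1/7·1/7 = 2038/2401
m(5) = F(5) + f(1)·m(4) + f(2)·m(3) + f(3)·m(2) + f(4)·m(1) = 1 + 1/7·2038/2401 + 1/7·169/343 + 1/7·15/49 + 2/7·1/7 = 21449/16807
m(6) = F(6) + f(1)·m(5) + f(2)·m(4) + f(3)·m(3) + f(4)·m(2) + f(5)·m(1) = 1 + 1/7·21449/16807 + 1/7·2038/2401 + 1/7·169/343 + 2/7·15/49 + 2/7·1/7 = 176737/117649
m(7) = F(7) + f(1)·m(6) + f(2)·m(5) + f(3)·m(4) + f(4)·m(3) + f(5)·m(2) = 1 + 1/7·176737/117649 + 1/7·21449/16807 + 1/7·2038/2401 + 2/7·169/343 + 2/7·15/49 = 1438249/823543
E[N_7] = m(7) = 1438249/823543

1438249/823543


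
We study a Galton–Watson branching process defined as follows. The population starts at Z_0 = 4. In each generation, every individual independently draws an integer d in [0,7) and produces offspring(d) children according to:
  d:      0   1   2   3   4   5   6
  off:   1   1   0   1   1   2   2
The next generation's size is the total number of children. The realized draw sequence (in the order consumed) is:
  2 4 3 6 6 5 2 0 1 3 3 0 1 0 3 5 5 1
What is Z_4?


7

gen 0: Z_0=4, draws=[2, 4, 3, 6], offspring=[0, 1, 1, 2], Z_1=4
gen 1: Z_1=4, draws=[6, 5, 2, 0], offspring=[2, 2, 0, 1], Z_2=5
gen 2: Z_2=5, draws=[1, 3, 3, 0, 1], offspring=[1, 1, 1, 1, 1], Z_3=5
gen 3: Z_3=5, draws=[0, 3, 5, 5, 1], offspring=[1, 1, 2, 2, 1], Z_4=7


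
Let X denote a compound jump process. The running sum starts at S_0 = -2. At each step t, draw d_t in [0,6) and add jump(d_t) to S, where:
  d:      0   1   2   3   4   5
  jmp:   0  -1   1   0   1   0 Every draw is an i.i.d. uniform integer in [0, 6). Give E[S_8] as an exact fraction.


-2/3

Outcome values over d=0..5: [0, -1, 1, 0, 1, 0]
Σy = 1, Σy² = 3, M = 6
μ = 1/6 = 1/6,  σ² = 3/6 − (1/6)² = 17/36
E[S_8] = -2 + 8·(1/6) = -2/3


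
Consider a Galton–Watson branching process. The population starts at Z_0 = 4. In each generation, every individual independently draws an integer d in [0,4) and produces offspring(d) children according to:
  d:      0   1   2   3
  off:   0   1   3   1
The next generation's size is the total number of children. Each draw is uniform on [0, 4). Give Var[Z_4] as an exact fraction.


Outcome values over d=0..3: [0, 1, 3, 1]
Σy = 5, Σy² = 11, M = 4
μ = 5/4 = 5/4,  σ² = 11/4 − (5/4)² = 19/16
V_0 = 0, E_0 = 4
V_1 = 19/16·E_0 + (5/4)²·V_0 = 19/4;  E_1 = 5
V_2 = 19/16·E_1 + (5/4)²·V_1 = 855/64;  E_2 = 25/4
V_3 = 19/16·E_2 + (5/4)²·V_2 = 28975/1024;  E_3 = 125/16
V_4 = 19/16·E_3 + (5/4)²·V_3 = 876375/16384;  E_4 = 625/64

876375/16384


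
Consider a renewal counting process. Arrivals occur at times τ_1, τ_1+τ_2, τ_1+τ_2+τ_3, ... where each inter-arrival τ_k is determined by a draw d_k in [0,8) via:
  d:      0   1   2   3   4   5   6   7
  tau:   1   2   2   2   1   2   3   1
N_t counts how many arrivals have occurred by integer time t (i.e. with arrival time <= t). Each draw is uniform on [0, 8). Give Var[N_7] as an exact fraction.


2997817661335/4398046511104

Inter-arrival values over d=0..7: [1, 2, 2, 2, 1, 2, 3, 1]
Each d has probability 1/8, so the pmf of τ is: f(1) = 3/8, f(2) = 1/2, f(3) = 1/8
Let p_n(j) = P(N_n = j), with p_0 = [1]. Condition on τ_1: p_n(0) = P(τ > n), and for j >= 1, p_n(j) = Σ_{k<=n} f(k)·p_{n−k}(j−1)
p_1 = [5/8, 3/8]  (j = 0..1)
p_2 = [1/8, 47/64, 9/64]  (j = 0..2)
p_3 = [0, 31/64, 237/512, 27/512]  (j = 0..3)
p_4 = [0, 9/64, 305/512, 999/4096, 81/4096]  (j = 0..4)
p_5 = [0, 1/64, 99/256, 1935/4096, 3861/32768, 243/32768]  (j = 0..5)
p_6 = [0, 0, 35/256, 2051/4096, 10017/32768, 14175/262144, 729/262144]  (j = 0..6)
p_7 = [0, 0, 13/512, 1307/4096, 3723/8192, 46143/262144, 50301/2097152, 2187/2097152]  (j = 0..7)
E[N_7] = Σ j·p_7(j) = 8089235/2097152;  E[N_7²] = Σ j²·p_7(j) = 32631655/2097152
Var[N_7] = 32631655/2097152 − (8089235/2097152)² = 2997817661335/4398046511104


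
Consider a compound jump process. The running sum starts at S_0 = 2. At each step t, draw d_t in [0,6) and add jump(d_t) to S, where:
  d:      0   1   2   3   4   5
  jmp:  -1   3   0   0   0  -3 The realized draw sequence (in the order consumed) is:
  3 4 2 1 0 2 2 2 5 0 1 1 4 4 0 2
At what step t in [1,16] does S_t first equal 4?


5

t=0: S=2, d=3, jump=0, S_1=2
t=1: S=2, d=4, jump=0, S_2=2
t=2: S=2, d=2, jump=0, S_3=2
t=3: S=2, d=1, jump=3, S_4=5
t=4: S=5, d=0, jump=-1, S_5=4
t=5: S=4, d=2, jump=0, S_6=4
t=6: S=4, d=2, jump=0, S_7=4
t=7: S=4, d=2, jump=0, S_8=4
t=8: S=4, d=5, jump=-3, S_9=1
t=9: S=1, d=0, jump=-1, S_10=0
t=10: S=0, d=1, jump=3, S_11=3
t=11: S=3, d=1, jump=3, S_12=6
t=12: S=6, d=4, jump=0, S_13=6
t=13: S=6, d=4, jump=0, S_14=6
t=14: S=6, d=0, jump=-1, S_15=5
t=15: S=5, d=2, jump=0, S_16=5


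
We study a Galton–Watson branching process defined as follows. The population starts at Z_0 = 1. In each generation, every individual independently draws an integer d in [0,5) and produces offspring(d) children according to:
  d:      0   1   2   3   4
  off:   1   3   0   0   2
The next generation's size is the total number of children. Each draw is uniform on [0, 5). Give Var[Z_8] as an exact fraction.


Outcome values over d=0..4: [1, 3, 0, 0, 2]
Σy = 6, Σy² = 14, M = 5
μ = 6/5 = 6/5,  σ² = 14/5 − (6/5)² = 34/25
V_0 = 0, E_0 = 1
V_1 = 34/25·E_0 + (6/5)²·V_0 = 34/25;  E_1 = 6/5
V_2 = 34/25·E_1 + (6/5)²·V_1 = 2244/625;  E_2 = 36/25
V_3 = 34/25·E_2 + (6/5)²·V_2 = 111384/15625;  E_3 = 216/125
V_4 = 34/25·E_3 + (6/5)²·V_3 = 4927824/390625;  E_4 = 1296/625
V_5 = 34/25·E_4 + (6/5)²·V_4 = 204941664/9765625;  E_5 = 7776/3125
V_6 = 34/25·E_5 + (6/5)²·V_5 = 8204099904/244140625;  E_6 = 46656/15625
V_7 = 34/25·E_6 + (6/5)²·V_6 = 320133596544/6103515625;  E_7 = 279936/78125
V_8 = 34/25·E_7 + (6/5)²·V_7 = 12268389475584/152587890625;  E_8 = 1679616/390625

12268389475584/152587890625


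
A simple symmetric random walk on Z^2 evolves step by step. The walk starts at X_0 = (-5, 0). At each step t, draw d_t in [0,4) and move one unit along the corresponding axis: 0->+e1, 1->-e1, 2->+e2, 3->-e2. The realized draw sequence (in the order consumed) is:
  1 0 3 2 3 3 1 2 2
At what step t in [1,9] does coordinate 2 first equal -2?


t=0: X=(-5, 0), d=1 → -e1, X_1=(-6, 0)
t=1: X=(-6, 0), d=0 → +e1, X_2=(-5, 0)
t=2: X=(-5, 0), d=3 → -e2, X_3=(-5, -1)
t=3: X=(-5, -1), d=2 → +e2, X_4=(-5, 0)
t=4: X=(-5, 0), d=3 → -e2, X_5=(-5, -1)
t=5: X=(-5, -1), d=3 → -e2, X_6=(-5, -2)
t=6: X=(-5, -2), d=1 → -e1, X_7=(-6, -2)
t=7: X=(-6, -2), d=2 → +e2, X_8=(-6, -1)
t=8: X=(-6, -1), d=2 → +e2, X_9=(-6, 0)

6


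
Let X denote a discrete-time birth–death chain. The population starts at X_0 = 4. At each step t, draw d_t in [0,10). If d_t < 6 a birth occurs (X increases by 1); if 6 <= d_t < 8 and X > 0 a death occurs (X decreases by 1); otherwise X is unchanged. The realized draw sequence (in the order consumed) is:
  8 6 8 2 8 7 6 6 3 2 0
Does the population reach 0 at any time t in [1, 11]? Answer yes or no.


no

t=0: X=4, d=8 → hold, X_1=4
t=1: X=4, d=6 → death, X_2=3
t=2: X=3, d=8 → hold, X_3=3
t=3: X=3, d=2 → birth, X_4=4
t=4: X=4, d=8 → hold, X_5=4
t=5: X=4, d=7 → death, X_6=3
t=6: X=3, d=6 → death, X_7=2
t=7: X=2, d=6 → death, X_8=1
t=8: X=1, d=3 → birth, X_9=2
t=9: X=2, d=2 → birth, X_10=3
t=10: X=3, d=0 → birth, X_11=4


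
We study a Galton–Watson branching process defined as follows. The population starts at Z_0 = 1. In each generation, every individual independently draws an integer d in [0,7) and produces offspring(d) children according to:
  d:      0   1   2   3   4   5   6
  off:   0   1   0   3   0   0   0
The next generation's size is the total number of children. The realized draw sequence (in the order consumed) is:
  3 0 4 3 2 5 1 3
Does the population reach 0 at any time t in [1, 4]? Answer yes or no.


gen 0: Z_0=1, draws=[3], offspring=[3], Z_1=3
gen 1: Z_1=3, draws=[0, 4, 3], offspring=[0, 0, 3], Z_2=3
gen 2: Z_2=3, draws=[2, 5, 1], offspring=[0, 0, 1], Z_3=1
gen 3: Z_3=1, draws=[3], offspring=[3], Z_4=3

no


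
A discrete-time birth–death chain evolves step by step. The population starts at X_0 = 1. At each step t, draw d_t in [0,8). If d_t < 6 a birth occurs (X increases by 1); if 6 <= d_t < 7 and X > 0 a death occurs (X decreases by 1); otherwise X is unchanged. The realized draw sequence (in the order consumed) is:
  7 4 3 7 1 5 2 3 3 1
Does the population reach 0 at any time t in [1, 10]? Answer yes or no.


t=0: X=1, d=7 → hold, X_1=1
t=1: X=1, d=4 → birth, X_2=2
t=2: X=2, d=3 → birth, X_3=3
t=3: X=3, d=7 → hold, X_4=3
t=4: X=3, d=1 → birth, X_5=4
t=5: X=4, d=5 → birth, X_6=5
t=6: X=5, d=2 → birth, X_7=6
t=7: X=6, d=3 → birth, X_8=7
t=8: X=7, d=3 → birth, X_9=8
t=9: X=8, d=1 → birth, X_10=9

no


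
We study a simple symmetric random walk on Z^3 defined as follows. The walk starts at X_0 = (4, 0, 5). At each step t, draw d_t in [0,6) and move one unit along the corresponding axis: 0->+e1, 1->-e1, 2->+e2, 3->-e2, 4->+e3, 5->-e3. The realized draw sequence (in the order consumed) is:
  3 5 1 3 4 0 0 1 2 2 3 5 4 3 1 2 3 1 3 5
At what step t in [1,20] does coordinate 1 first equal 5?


7

t=0: X=(4, 0, 5), d=3 → -e2, X_1=(4, -1, 5)
t=1: X=(4, -1, 5), d=5 → -e3, X_2=(4, -1, 4)
t=2: X=(4, -1, 4), d=1 → -e1, X_3=(3, -1, 4)
t=3: X=(3, -1, 4), d=3 → -e2, X_4=(3, -2, 4)
t=4: X=(3, -2, 4), d=4 → +e3, X_5=(3, -2, 5)
t=5: X=(3, -2, 5), d=0 → +e1, X_6=(4, -2, 5)
t=6: X=(4, -2, 5), d=0 → +e1, X_7=(5, -2, 5)
t=7: X=(5, -2, 5), d=1 → -e1, X_8=(4, -2, 5)
t=8: X=(4, -2, 5), d=2 → +e2, X_9=(4, -1, 5)
t=9: X=(4, -1, 5), d=2 → +e2, X_10=(4, 0, 5)
t=10: X=(4, 0, 5), d=3 → -e2, X_11=(4, -1, 5)
t=11: X=(4, -1, 5), d=5 → -e3, X_12=(4, -1, 4)
t=12: X=(4, -1, 4), d=4 → +e3, X_13=(4, -1, 5)
t=13: X=(4, -1, 5), d=3 → -e2, X_14=(4, -2, 5)
t=14: X=(4, -2, 5), d=1 → -e1, X_15=(3, -2, 5)
t=15: X=(3, -2, 5), d=2 → +e2, X_16=(3, -1, 5)
t=16: X=(3, -1, 5), d=3 → -e2, X_17=(3, -2, 5)
t=17: X=(3, -2, 5), d=1 → -e1, X_18=(2, -2, 5)
t=18: X=(2, -2, 5), d=3 → -e2, X_19=(2, -3, 5)
t=19: X=(2, -3, 5), d=5 → -e3, X_20=(2, -3, 4)


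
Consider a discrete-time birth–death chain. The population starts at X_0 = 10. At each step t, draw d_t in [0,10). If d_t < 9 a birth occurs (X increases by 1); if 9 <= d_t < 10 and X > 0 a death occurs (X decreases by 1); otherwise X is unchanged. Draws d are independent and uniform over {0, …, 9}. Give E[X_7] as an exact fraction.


X can drop by at most 1 per step and X_0 = 10 > T = 7, so X_t >= 10 − t >= 3 > 0 for every t <= 7: the floor at 0 (the 'and X > 0' condition) never binds. Hence X_7 = X_0 + Σ_{t<7} Y_t with i.i.d. increments Y_t = y(d_t) ∈ {+1, −1, 0}.
Outcome values over d=0..9: [1, 1, 1, 1, 1, 1, 1, 1, 1, -1]
Σy = 8, Σy² = 10, M = 10
μ = 8/10 = 4/5,  σ² = 10/10 − (4/5)² = 9/25
E[X_7] = 10 + 7·(4/5) = 78/5

78/5


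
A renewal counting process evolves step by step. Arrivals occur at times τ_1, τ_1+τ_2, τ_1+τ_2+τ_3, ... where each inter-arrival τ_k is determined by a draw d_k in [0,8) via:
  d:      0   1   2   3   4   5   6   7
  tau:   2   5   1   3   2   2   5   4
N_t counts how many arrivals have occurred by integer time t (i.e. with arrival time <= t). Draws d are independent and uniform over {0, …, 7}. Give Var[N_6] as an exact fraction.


Inter-arrival values over d=0..7: [2, 5, 1, 3, 2, 2, 5, 4]
Each d has probability 1/8, so the pmf of τ is: f(1) = 1/8, f(2) = 3/8, f(3) = 1/8, f(4) = 1/8, f(5) = 1/4
Let p_n(j) = P(N_n = j), with p_0 = [1]. Condition on τ_1: p_n(0) = P(τ > n), and for j >= 1, p_n(j) = Σ_{k<=n} f(k)·p_{n−k}(j−1)
p_1 = [7/8, 1/8]  (j = 0..1)
p_2 = [1/2, 31/64, 1/64]  (j = 0..2)
p_3 = [3/8, 33/64, 55/512, 1/512]  (j = 0..3)
p_4 = [1/4, 15/32, 67/256, 79/4096, 1/4096]  (j = 0..4)
p_5 = [0, 19/32, 21/64, 307/4096, 103/32768, 1/32768]  (j = 0..5)
p_6 = [0, 27/64, 13/32, 633/4096, 69/4096, 127/262144, 1/262144]  (j = 0..6)
E[N_6] = Σ j·p_6(j) = 463425/262144;  E[N_6²] = Σ j²·p_6(j) = 975051/262144
Var[N_6] = 975051/262144 − (463425/262144)² = 40841038719/68719476736

40841038719/68719476736


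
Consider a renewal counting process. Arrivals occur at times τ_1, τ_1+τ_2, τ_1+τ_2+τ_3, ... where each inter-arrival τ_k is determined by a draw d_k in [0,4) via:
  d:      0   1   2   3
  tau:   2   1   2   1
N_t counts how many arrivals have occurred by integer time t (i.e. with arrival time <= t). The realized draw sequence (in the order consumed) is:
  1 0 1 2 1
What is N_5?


draw d_1=1: τ_1=1, arrival time A_1=1
draw d_2=0: τ_2=2, arrival time A_2=3
draw d_3=1: τ_3=1, arrival time A_3=4
draw d_4=2: τ_4=2, arrival time A_4=6
draw d_5=1: τ_5=1, arrival time A_5=7
N_t over t=0..5: 0:0 1:1 2:1 3:2 4:3 5:3

3


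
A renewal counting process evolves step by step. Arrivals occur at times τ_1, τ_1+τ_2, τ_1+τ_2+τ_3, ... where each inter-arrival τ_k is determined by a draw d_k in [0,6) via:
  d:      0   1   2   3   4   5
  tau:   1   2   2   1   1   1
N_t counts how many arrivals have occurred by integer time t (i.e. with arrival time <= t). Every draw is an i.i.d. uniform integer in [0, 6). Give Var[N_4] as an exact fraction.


2972/6561

Inter-arrival values over d=0..5: [1, 2, 2, 1, 1, 1]
Each d has probability 1/6, so the pmf of τ is: f(1) = 2/3, f(2) = 1/3
Let p_n(j) = P(N_n = j), with p_0 = [1]. Condition on τ_1: p_n(0) = P(τ > n), and for j >= 1, p_n(j) = Σ_{k<=n} f(k)·p_{n−k}(j−1)
p_1 = [1/3, 2/3]  (j = 0..1)
p_2 = [0, 5/9, 4/9]  (j = 0..2)
p_3 = [0, 1/9, 16/27, 8/27]  (j = 0..3)
p_4 = [0, 0, 7/27, 44/81, 16/81]  (j = 0..4)
E[N_4] = Σ j·p_4(j) = 238/81;  E[N_4²] = Σ j²·p_4(j) = 736/81
Var[N_4] = 736/81 − (238/81)² = 2972/6561


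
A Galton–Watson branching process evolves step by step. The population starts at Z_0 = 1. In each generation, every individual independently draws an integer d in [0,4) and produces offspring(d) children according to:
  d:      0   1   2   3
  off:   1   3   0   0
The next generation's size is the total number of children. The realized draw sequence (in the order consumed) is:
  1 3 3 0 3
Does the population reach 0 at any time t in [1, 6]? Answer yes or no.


gen 0: Z_0=1, draws=[1], offspring=[3], Z_1=3
gen 1: Z_1=3, draws=[3, 3, 0], offspring=[0, 0, 1], Z_2=1
gen 2: Z_2=1, draws=[3], offspring=[0], Z_3=0
gen 3: Z_3=0, draws=[], offspring=[], Z_4=0
gen 4: Z_4=0, draws=[], offspring=[], Z_5=0
gen 5: Z_5=0, draws=[], offspring=[], Z_6=0

yes


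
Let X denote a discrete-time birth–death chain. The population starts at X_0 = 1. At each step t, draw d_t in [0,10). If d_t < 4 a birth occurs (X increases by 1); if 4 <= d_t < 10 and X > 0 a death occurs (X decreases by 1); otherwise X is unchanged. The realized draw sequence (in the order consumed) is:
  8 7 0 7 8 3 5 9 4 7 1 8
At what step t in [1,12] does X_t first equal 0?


1

t=0: X=1, d=8 → death, X_1=0
t=1: X=0, d=7 → hold, X_2=0
t=2: X=0, d=0 → birth, X_3=1
t=3: X=1, d=7 → death, X_4=0
t=4: X=0, d=8 → hold, X_5=0
t=5: X=0, d=3 → birth, X_6=1
t=6: X=1, d=5 → death, X_7=0
t=7: X=0, d=9 → hold, X_8=0
t=8: X=0, d=4 → hold, X_9=0
t=9: X=0, d=7 → hold, X_10=0
t=10: X=0, d=1 → birth, X_11=1
t=11: X=1, d=8 → death, X_12=0


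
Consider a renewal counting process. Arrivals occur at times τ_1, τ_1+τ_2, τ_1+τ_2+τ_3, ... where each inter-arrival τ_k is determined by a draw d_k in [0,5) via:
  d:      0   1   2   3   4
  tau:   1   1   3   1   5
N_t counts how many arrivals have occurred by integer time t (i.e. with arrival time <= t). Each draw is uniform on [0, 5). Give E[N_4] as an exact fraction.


1091/625

Inter-arrival values over d=0..4: [1, 1, 3, 1, 5]
Each d has probability 1/5, so the pmf of τ is: f(1) = 3/5, f(3) = 1/5, f(5) = 1/5
Renewal equation for m(n) = E[N_n]: condition on τ_1 = k (if k <= n, one arrival plus a fresh copy on the remaining n−k steps): m(n) = F(n) + Σ_{k<=n} f(k)·m(n−k), where F(n) = P(τ <= n) and m(0) = 0
m(1) = F(1) = 3/5
m(2) = F(2) + f(1)·m(1) = 3/5 + 3/5·3/5 = 24/25
m(3) = F(3) + f(1)·m(2) = 4/5 + 3/5·24/25 = 172/125
m(4) = F(4) + f(1)·m(3) + f(3)·m(1) = 4/5 + 3/5·172/125 + 1/5·3/5 = 1091/625
E[N_4] = m(4) = 1091/625


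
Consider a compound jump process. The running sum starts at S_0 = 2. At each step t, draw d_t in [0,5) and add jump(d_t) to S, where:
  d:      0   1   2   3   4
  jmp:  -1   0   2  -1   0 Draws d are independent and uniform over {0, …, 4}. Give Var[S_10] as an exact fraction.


Outcome values over d=0..4: [-1, 0, 2, -1, 0]
Σy = 0, Σy² = 6, M = 5
μ = 0/5 = 0,  σ² = 6/5 − (0)² = 6/5
Independent increments: Var[S_10] = 10·σ² = 10·(6/5) = 12

12


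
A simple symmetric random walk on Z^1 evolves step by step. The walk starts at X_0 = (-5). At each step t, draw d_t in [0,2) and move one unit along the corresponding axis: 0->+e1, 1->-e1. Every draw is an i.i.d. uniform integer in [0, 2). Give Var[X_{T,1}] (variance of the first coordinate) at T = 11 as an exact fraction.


11

Outcome values over d=0..1: [1, -1]
Σy = 0, Σy² = 2, M = 2
μ = 0/2 = 0,  σ² = 2/2 − (0)² = 1
Independent increments: Var[X_11] = 11·σ² = 11·(1) = 11


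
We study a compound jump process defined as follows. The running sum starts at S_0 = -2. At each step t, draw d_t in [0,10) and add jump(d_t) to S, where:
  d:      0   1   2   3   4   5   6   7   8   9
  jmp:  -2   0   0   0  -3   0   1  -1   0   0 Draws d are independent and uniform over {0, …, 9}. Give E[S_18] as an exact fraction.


Outcome values over d=0..9: [-2, 0, 0, 0, -3, 0, 1, -1, 0, 0]
Σy = -5, Σy² = 15, M = 10
μ = -5/10 = -1/2,  σ² = 15/10 − (-1/2)² = 5/4
E[S_18] = -2 + 18·(-1/2) = -11

-11


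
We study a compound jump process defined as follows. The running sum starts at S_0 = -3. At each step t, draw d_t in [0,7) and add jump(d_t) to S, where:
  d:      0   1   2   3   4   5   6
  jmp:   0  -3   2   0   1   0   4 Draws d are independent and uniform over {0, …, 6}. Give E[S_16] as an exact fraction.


43/7

Outcome values over d=0..6: [0, -3, 2, 0, 1, 0, 4]
Σy = 4, Σy² = 30, M = 7
μ = 4/7 = 4/7,  σ² = 30/7 − (4/7)² = 194/49
E[S_16] = -3 + 16·(4/7) = 43/7


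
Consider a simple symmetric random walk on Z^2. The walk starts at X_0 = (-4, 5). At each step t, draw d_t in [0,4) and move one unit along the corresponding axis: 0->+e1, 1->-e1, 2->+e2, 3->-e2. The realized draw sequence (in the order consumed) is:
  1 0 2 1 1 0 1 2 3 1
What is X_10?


t=0: X=(-4, 5), d=1 → -e1, X_1=(-5, 5)
t=1: X=(-5, 5), d=0 → +e1, X_2=(-4, 5)
t=2: X=(-4, 5), d=2 → +e2, X_3=(-4, 6)
t=3: X=(-4, 6), d=1 → -e1, X_4=(-5, 6)
t=4: X=(-5, 6), d=1 → -e1, X_5=(-6, 6)
t=5: X=(-6, 6), d=0 → +e1, X_6=(-5, 6)
t=6: X=(-5, 6), d=1 → -e1, X_7=(-6, 6)
t=7: X=(-6, 6), d=2 → +e2, X_8=(-6, 7)
t=8: X=(-6, 7), d=3 → -e2, X_9=(-6, 6)
t=9: X=(-6, 6), d=1 → -e1, X_10=(-7, 6)

(-7, 6)


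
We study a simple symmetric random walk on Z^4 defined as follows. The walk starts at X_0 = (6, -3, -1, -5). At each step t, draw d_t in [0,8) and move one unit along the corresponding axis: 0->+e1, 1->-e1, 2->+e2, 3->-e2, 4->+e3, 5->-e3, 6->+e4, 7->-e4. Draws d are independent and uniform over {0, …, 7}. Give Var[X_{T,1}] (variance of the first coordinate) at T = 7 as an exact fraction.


7/4

Outcome values over d=0..7: [1, -1, 0, 0, 0, 0, 0, 0]
Σy = 0, Σy² = 2, M = 8
μ = 0/8 = 0,  σ² = 2/8 − (0)² = 1/4
Independent increments: Var[X_7] = 7·σ² = 7·(1/4) = 7/4


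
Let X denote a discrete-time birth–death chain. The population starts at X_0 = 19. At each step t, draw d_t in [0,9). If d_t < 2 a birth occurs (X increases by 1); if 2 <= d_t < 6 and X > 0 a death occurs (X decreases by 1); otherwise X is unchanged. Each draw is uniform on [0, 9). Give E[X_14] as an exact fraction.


143/9

X can drop by at most 1 per step and X_0 = 19 > T = 14, so X_t >= 19 − t >= 5 > 0 for every t <= 14: the floor at 0 (the 'and X > 0' condition) never binds. Hence X_14 = X_0 + Σ_{t<14} Y_t with i.i.d. increments Y_t = y(d_t) ∈ {+1, −1, 0}.
Outcome values over d=0..8: [1, 1, -1, -1, -1, -1, 0, 0, 0]
Σy = -2, Σy² = 6, M = 9
μ = -2/9 = -2/9,  σ² = 6/9 − (-2/9)² = 50/81
E[X_14] = 19 + 14·(-2/9) = 143/9


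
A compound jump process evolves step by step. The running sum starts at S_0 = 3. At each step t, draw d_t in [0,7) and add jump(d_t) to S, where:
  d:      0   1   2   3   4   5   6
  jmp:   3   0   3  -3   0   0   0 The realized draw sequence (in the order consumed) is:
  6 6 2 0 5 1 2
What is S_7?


t=0: S=3, d=6, jump=0, S_1=3
t=1: S=3, d=6, jump=0, S_2=3
t=2: S=3, d=2, jump=3, S_3=6
t=3: S=6, d=0, jump=3, S_4=9
t=4: S=9, d=5, jump=0, S_5=9
t=5: S=9, d=1, jump=0, S_6=9
t=6: S=9, d=2, jump=3, S_7=12

12


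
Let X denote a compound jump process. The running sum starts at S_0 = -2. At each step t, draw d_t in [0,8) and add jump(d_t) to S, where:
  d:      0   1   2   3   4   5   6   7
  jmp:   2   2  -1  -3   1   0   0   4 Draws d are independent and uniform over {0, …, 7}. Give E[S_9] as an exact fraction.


29/8

Outcome values over d=0..7: [2, 2, -1, -3, 1, 0, 0, 4]
Σy = 5, Σy² = 35, M = 8
μ = 5/8 = 5/8,  σ² = 35/8 − (5/8)² = 255/64
E[S_9] = -2 + 9·(5/8) = 29/8


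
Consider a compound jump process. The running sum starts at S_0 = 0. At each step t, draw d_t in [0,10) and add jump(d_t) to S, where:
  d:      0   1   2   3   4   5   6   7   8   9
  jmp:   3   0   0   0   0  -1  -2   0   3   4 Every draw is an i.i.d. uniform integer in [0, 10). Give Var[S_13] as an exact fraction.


Outcome values over d=0..9: [3, 0, 0, 0, 0, -1, -2, 0, 3, 4]
Σy = 7, Σy² = 39, M = 10
μ = 7/10 = 7/10,  σ² = 39/10 − (7/10)² = 341/100
Independent increments: Var[S_13] = 13·σ² = 13·(341/100) = 4433/100

4433/100


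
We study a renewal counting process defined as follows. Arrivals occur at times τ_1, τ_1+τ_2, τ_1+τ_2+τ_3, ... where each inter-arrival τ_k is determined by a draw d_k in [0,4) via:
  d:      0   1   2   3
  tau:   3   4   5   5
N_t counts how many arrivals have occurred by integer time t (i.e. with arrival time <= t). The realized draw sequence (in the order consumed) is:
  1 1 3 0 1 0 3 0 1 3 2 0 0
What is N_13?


3

draw d_1=1: τ_1=4, arrival time A_1=4
draw d_2=1: τ_2=4, arrival time A_2=8
draw d_3=3: τ_3=5, arrival time A_3=13
draw d_4=0: τ_4=3, arrival time A_4=16
draw d_5=1: τ_5=4, arrival time A_5=20
draw d_6=0: τ_6=3, arrival time A_6=23
draw d_7=3: τ_7=5, arrival time A_7=28
draw d_8=0: τ_8=3, arrival time A_8=31
draw d_9=1: τ_9=4, arrival time A_9=35
draw d_10=3: τ_10=5, arrival time A_10=40
draw d_11=2: τ_11=5, arrival time A_11=45
draw d_12=0: τ_12=3, arrival time A_12=48
draw d_13=0: τ_13=3, arrival time A_13=51
N_t over t=0..13: 0:0 1:0 2:0 3:0 4:1 5:1 6:1 7:1 8:2 9:2 10:2 11:2 12:2 13:3


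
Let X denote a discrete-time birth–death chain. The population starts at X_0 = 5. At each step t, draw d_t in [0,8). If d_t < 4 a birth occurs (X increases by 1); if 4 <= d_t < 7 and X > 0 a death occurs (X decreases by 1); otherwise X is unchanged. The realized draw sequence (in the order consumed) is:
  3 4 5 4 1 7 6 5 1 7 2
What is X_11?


4

t=0: X=5, d=3 → birth, X_1=6
t=1: X=6, d=4 → death, X_2=5
t=2: X=5, d=5 → death, X_3=4
t=3: X=4, d=4 → death, X_4=3
t=4: X=3, d=1 → birth, X_5=4
t=5: X=4, d=7 → hold, X_6=4
t=6: X=4, d=6 → death, X_7=3
t=7: X=3, d=5 → death, X_8=2
t=8: X=2, d=1 → birth, X_9=3
t=9: X=3, d=7 → hold, X_10=3
t=10: X=3, d=2 → birth, X_11=4


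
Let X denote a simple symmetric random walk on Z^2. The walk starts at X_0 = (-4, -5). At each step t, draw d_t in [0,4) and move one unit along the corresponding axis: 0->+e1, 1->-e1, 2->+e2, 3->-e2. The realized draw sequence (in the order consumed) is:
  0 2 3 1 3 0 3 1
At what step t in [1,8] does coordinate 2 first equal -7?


7

t=0: X=(-4, -5), d=0 → +e1, X_1=(-3, -5)
t=1: X=(-3, -5), d=2 → +e2, X_2=(-3, -4)
t=2: X=(-3, -4), d=3 → -e2, X_3=(-3, -5)
t=3: X=(-3, -5), d=1 → -e1, X_4=(-4, -5)
t=4: X=(-4, -5), d=3 → -e2, X_5=(-4, -6)
t=5: X=(-4, -6), d=0 → +e1, X_6=(-3, -6)
t=6: X=(-3, -6), d=3 → -e2, X_7=(-3, -7)
t=7: X=(-3, -7), d=1 → -e1, X_8=(-4, -7)


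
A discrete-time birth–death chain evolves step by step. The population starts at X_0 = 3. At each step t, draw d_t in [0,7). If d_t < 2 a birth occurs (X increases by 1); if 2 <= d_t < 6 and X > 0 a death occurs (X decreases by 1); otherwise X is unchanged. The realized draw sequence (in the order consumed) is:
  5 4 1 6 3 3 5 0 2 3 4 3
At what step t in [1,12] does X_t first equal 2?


t=0: X=3, d=5 → death, X_1=2
t=1: X=2, d=4 → death, X_2=1
t=2: X=1, d=1 → birth, X_3=2
t=3: X=2, d=6 → hold, X_4=2
t=4: X=2, d=3 → death, X_5=1
t=5: X=1, d=3 → death, X_6=0
t=6: X=0, d=5 → hold, X_7=0
t=7: X=0, d=0 → birth, X_8=1
t=8: X=1, d=2 → death, X_9=0
t=9: X=0, d=3 → hold, X_10=0
t=10: X=0, d=4 → hold, X_11=0
t=11: X=0, d=3 → hold, X_12=0

1


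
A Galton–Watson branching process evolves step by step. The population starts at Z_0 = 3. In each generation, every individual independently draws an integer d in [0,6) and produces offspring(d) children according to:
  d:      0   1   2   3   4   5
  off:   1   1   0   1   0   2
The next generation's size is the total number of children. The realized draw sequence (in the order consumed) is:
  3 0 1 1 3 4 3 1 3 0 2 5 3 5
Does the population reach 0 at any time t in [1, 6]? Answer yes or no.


gen 0: Z_0=3, draws=[3, 0, 1], offspring=[1, 1, 1], Z_1=3
gen 1: Z_1=3, draws=[1, 3, 4], offspring=[1, 1, 0], Z_2=2
gen 2: Z_2=2, draws=[3, 1], offspring=[1, 1], Z_3=2
gen 3: Z_3=2, draws=[3, 0], offspring=[1, 1], Z_4=2
gen 4: Z_4=2, draws=[2, 5], offspring=[0, 2], Z_5=2
gen 5: Z_5=2, draws=[3, 5], offspring=[1, 2], Z_6=3

no


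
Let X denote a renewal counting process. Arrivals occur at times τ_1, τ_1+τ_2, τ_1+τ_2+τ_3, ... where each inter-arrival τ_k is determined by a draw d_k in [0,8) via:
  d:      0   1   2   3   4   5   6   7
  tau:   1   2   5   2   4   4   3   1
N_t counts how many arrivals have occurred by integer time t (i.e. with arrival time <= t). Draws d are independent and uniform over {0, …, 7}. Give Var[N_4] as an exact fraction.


38015/65536

Inter-arrival values over d=0..7: [1, 2, 5, 2, 4, 4, 3, 1]
Each d has probability 1/8, so the pmf of τ is: f(1) = 1/4, f(2) = 1/4, f(3) = 1/8, f(4) = 1/4, f(5) = 1/8
Let p_n(j) = P(N_n = j), with p_0 = [1]. Condition on τ_1: p_n(0) = P(τ > n), and for j >= 1, p_n(j) = Σ_{k<=n} f(k)·p_{n−k}(j−1)
p_1 = [3/4, 1/4]  (j = 0..1)
p_2 = [1/2, 7/16, 1/16]  (j = 0..2)
p_3 = [3/8, 7/16, 11/64, 1/64]  (j = 0..3)
p_4 = [1/8, 9/16, 1/4, 15/256, 1/256]  (j = 0..4)
E[N_4] = Σ j·p_4(j) = 321/256;  E[N_4²] = Σ j²·p_4(j) = 551/256
Var[N_4] = 551/256 − (321/256)² = 38015/65536


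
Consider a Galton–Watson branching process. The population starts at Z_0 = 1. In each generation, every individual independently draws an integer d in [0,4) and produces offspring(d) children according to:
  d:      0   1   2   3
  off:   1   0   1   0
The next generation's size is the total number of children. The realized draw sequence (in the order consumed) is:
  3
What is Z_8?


gen 0: Z_0=1, draws=[3], offspring=[0], Z_1=0
gen 1: Z_1=0, draws=[], offspring=[], Z_2=0
gen 2: Z_2=0, draws=[], offspring=[], Z_3=0
gen 3: Z_3=0, draws=[], offspring=[], Z_4=0
gen 4: Z_4=0, draws=[], offspring=[], Z_5=0
gen 5: Z_5=0, draws=[], offspring=[], Z_6=0
gen 6: Z_6=0, draws=[], offspring=[], Z_7=0
gen 7: Z_7=0, draws=[], offspring=[], Z_8=0

0


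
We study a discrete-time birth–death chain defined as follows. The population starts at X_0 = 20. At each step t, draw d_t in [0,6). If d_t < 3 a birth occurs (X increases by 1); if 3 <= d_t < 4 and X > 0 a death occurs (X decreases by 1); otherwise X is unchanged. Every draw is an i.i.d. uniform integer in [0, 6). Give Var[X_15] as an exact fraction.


X can drop by at most 1 per step and X_0 = 20 > T = 15, so X_t >= 20 − t >= 5 > 0 for every t <= 15: the floor at 0 (the 'and X > 0' condition) never binds. Hence X_15 = X_0 + Σ_{t<15} Y_t with i.i.d. increments Y_t = y(d_t) ∈ {+1, −1, 0}.
Outcome values over d=0..5: [1, 1, 1, -1, 0, 0]
Σy = 2, Σy² = 4, M = 6
μ = 2/6 = 1/3,  σ² = 4/6 − (1/3)² = 5/9
Independent increments: Var[X_15] = 15·σ² = 15·(5/9) = 25/3

25/3


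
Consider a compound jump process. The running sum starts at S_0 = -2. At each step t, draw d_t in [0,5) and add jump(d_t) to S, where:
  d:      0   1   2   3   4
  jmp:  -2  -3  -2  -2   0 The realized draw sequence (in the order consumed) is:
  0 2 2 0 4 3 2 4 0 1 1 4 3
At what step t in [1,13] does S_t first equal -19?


10

t=0: S=-2, d=0, jump=-2, S_1=-4
t=1: S=-4, d=2, jump=-2, S_2=-6
t=2: S=-6, d=2, jump=-2, S_3=-8
t=3: S=-8, d=0, jump=-2, S_4=-10
t=4: S=-10, d=4, jump=0, S_5=-10
t=5: S=-10, d=3, jump=-2, S_6=-12
t=6: S=-12, d=2, jump=-2, S_7=-14
t=7: S=-14, d=4, jump=0, S_8=-14
t=8: S=-14, d=0, jump=-2, S_9=-16
t=9: S=-16, d=1, jump=-3, S_10=-19
t=10: S=-19, d=1, jump=-3, S_11=-22
t=11: S=-22, d=4, jump=0, S_12=-22
t=12: S=-22, d=3, jump=-2, S_13=-24


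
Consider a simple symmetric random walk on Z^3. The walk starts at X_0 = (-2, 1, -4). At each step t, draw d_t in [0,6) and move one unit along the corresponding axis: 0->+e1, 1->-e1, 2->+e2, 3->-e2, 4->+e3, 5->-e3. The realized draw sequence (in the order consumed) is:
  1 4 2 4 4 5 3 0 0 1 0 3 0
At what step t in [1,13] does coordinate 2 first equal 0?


t=0: X=(-2, 1, -4), d=1 → -e1, X_1=(-3, 1, -4)
t=1: X=(-3, 1, -4), d=4 → +e3, X_2=(-3, 1, -3)
t=2: X=(-3, 1, -3), d=2 → +e2, X_3=(-3, 2, -3)
t=3: X=(-3, 2, -3), d=4 → +e3, X_4=(-3, 2, -2)
t=4: X=(-3, 2, -2), d=4 → +e3, X_5=(-3, 2, -1)
t=5: X=(-3, 2, -1), d=5 → -e3, X_6=(-3, 2, -2)
t=6: X=(-3, 2, -2), d=3 → -e2, X_7=(-3, 1, -2)
t=7: X=(-3, 1, -2), d=0 → +e1, X_8=(-2, 1, -2)
t=8: X=(-2, 1, -2), d=0 → +e1, X_9=(-1, 1, -2)
t=9: X=(-1, 1, -2), d=1 → -e1, X_10=(-2, 1, -2)
t=10: X=(-2, 1, -2), d=0 → +e1, X_11=(-1, 1, -2)
t=11: X=(-1, 1, -2), d=3 → -e2, X_12=(-1, 0, -2)
t=12: X=(-1, 0, -2), d=0 → +e1, X_13=(0, 0, -2)

12


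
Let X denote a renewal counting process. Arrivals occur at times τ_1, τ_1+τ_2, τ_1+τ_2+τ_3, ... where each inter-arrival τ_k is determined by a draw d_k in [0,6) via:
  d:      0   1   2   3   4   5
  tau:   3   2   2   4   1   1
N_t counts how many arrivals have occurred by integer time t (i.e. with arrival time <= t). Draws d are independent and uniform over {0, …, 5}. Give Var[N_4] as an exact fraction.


3602/6561

Inter-arrival values over d=0..5: [3, 2, 2, 4, 1, 1]
Each d has probability 1/6, so the pmf of τ is: f(1) = 1/3, f(2) = 1/3, f(3) = 1/6, f(4) = 1/6
Let p_n(j) = P(N_n = j), with p_0 = [1]. Condition on τ_1: p_n(0) = P(τ > n), and for j >= 1, p_n(j) = Σ_{k<=n} f(k)·p_{n−k}(j−1)
p_1 = [2/3, 1/3]  (j = 0..1)
p_2 = [1/3, 5/9, 1/9]  (j = 0..2)
p_3 = [1/6, 1/2, 8/27, 1/27]  (j = 0..3)
p_4 = [0, 4/9, 11/27, 11/81, 1/81]  (j = 0..4)
E[N_4] = Σ j·p_4(j) = 139/81;  E[N_4²] = Σ j²·p_4(j) = 283/81
Var[N_4] = 283/81 − (139/81)² = 3602/6561
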